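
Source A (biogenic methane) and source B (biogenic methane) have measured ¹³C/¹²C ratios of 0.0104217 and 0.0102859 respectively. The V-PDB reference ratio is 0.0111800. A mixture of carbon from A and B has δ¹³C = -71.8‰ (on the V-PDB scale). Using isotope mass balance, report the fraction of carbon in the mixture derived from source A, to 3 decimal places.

δ_A = (0.0104217/0.0111800 − 1)×1000 = (0.932174 − 1)×1000 = -67.826‰
δ_B = (0.0102859/0.0111800 − 1)×1000 = (0.920027 − 1)×1000 = -79.973‰
f_A = (δ_mix − δ_B)/(δ_A − δ_B) = (-71.8 − (-79.973))/(-67.826 − (-79.973))
f_A = 8.173 / 12.147 = 0.6729

0.673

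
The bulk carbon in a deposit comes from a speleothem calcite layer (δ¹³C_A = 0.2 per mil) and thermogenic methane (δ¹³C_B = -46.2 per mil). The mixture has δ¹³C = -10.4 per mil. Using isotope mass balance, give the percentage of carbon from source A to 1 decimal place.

δ_mix = f_A·δ_A + (1 − f_A)·δ_B  ⇒  f_A = (δ_mix − δ_B)/(δ_A − δ_B)
f_A = (-10.4 − (-46.2)) / (0.2 − (-46.2))
f_A = 35.8 / 46.4 = 0.7716

77.2%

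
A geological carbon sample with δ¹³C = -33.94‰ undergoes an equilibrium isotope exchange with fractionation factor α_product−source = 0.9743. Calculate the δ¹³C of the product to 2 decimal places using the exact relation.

-58.77‰

δ_product = (δ_source + 1000)·α − 1000
δ_product = (-33.94 + 1000) × 0.9743 − 1000
δ_product = 941.232 − 1000 = -58.768‰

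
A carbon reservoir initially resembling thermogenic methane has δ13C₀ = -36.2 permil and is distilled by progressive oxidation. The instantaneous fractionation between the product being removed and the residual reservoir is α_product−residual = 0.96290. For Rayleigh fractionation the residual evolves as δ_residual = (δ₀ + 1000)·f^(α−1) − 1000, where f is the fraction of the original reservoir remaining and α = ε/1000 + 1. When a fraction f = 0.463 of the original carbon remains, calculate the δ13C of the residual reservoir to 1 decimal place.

-8.3 permil

Rayleigh residual: δ_res = (δ₀ + 1000)·f^(α−1) − 1000
α − 1 = -0.03710
f^(α−1) = 0.463^(-0.03710) = 1.028980
δ_res = (-36.2 + 1000) × 1.028980 − 1000 = 991.731 − 1000 = -8.27 permil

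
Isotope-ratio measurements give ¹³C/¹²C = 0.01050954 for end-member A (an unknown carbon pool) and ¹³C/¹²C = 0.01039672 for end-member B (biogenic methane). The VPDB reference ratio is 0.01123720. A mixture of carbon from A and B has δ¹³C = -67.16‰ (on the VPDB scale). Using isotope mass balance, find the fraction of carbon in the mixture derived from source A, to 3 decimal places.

0.760

δ_A = (0.01050954/0.01123720 − 1)×1000 = (0.935245 − 1)×1000 = -64.755‰
δ_B = (0.01039672/0.01123720 − 1)×1000 = (0.925206 − 1)×1000 = -74.794‰
f_A = (δ_mix − δ_B)/(δ_A − δ_B) = (-67.16 − (-74.794))/(-64.755 − (-74.794))
f_A = 7.634 / 10.040 = 0.7604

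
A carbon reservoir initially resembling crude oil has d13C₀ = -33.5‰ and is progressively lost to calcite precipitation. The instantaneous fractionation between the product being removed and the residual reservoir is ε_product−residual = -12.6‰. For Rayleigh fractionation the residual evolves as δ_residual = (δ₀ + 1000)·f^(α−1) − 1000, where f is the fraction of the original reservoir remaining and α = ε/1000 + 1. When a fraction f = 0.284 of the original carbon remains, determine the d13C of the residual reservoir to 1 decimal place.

Rayleigh residual: δ_res = (δ₀ + 1000)·f^(α−1) − 1000
α = ε/1000 + 1 = 0.98740, so α − 1 = -0.01260
f^(α−1) = 0.284^(-0.01260) = 1.015987
δ_res = (-33.5 + 1000) × 1.015987 − 1000 = 981.952 − 1000 = -18.05‰

-18.0‰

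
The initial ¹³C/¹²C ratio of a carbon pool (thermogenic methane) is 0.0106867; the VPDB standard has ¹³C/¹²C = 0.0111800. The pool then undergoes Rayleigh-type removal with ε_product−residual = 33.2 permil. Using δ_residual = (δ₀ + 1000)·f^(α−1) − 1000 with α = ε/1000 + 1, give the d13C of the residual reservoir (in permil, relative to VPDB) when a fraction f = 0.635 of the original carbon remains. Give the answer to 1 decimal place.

δ₀ = (0.0106867/0.0111800 − 1)×1000 = (0.955877 − 1)×1000 = -44.123 permil
α − 1 = ε/1000 = 0.0332
f^(α−1) = 0.635^(0.0332) = 0.985036
δ_res = (-44.123 + 1000) × 0.985036 − 1000 = 941.573 − 1000 = -58.43 permil

-58.4 permil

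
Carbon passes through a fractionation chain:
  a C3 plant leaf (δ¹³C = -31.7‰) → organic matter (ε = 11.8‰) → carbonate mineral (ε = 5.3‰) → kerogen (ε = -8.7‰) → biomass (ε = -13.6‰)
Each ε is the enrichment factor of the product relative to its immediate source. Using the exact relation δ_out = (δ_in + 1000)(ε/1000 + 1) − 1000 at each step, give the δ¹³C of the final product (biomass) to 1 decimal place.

step 1: δ = (-31.70 + 1000)·(11.8/1000 + 1) − 1000 = -20.27‰
step 2: δ = (-20.27 + 1000)·(5.3/1000 + 1) − 1000 = -15.08‰
step 3: δ = (-15.08 + 1000)·(-8.7/1000 + 1) − 1000 = -23.65‰
step 4: δ = (-23.65 + 1000)·(-13.6/1000 + 1) − 1000 = -36.93‰

-36.9‰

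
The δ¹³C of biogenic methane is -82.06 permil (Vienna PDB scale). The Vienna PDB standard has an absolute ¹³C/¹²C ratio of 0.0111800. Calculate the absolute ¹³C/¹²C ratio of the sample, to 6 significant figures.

R_sample = R_standard × (δ¹³C/1000 + 1)
R_sample = 0.0111800 × (-82.06/1000 + 1) = 0.0111800 × 0.917940
R_sample = 0.0102626

0.0102626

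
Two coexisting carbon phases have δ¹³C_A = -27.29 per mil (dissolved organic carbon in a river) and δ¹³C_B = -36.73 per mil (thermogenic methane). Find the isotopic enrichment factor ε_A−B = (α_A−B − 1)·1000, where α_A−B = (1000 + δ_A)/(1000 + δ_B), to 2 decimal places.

α_A−B = (1000 + -27.29) / (1000 + -36.73) = 972.71 / 963.27 = 1.009800
ε_A−B = (1.009800 − 1) × 1000 = 9.800 per mil
(The approximation ε ≈ δ_A − δ_B would give 9.44 per mil.)

9.80 per mil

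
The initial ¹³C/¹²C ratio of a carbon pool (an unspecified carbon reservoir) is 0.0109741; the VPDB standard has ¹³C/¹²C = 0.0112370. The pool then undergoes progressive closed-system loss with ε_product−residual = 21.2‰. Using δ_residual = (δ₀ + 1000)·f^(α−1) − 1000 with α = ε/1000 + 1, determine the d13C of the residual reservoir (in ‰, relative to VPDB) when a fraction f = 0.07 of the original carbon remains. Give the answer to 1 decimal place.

δ₀ = (0.0109741/0.0112370 − 1)×1000 = (0.976604 − 1)×1000 = -23.396‰
α − 1 = ε/1000 = 0.0212
f^(α−1) = 0.07^(0.0212) = 0.945183
δ_res = (-23.396 + 1000) × 0.945183 − 1000 = 923.070 − 1000 = -76.93‰

-76.9‰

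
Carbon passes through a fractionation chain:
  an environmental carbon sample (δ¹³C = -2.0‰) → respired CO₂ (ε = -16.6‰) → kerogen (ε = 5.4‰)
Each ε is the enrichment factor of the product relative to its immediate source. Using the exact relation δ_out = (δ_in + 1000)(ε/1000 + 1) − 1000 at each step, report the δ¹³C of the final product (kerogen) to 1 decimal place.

-13.3‰

step 1: δ = (-2.00 + 1000)·(-16.6/1000 + 1) − 1000 = -18.57‰
step 2: δ = (-18.57 + 1000)·(5.4/1000 + 1) − 1000 = -13.27‰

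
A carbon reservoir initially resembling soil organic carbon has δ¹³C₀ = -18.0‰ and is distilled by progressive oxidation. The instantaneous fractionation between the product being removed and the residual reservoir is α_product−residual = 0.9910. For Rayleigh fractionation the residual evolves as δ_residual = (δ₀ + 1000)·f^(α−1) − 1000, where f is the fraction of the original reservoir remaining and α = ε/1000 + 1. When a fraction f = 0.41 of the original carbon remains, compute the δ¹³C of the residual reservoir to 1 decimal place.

-10.1‰

Rayleigh residual: δ_res = (δ₀ + 1000)·f^(α−1) − 1000
α − 1 = -0.00900
f^(α−1) = 0.41^(-0.00900) = 1.008057
δ_res = (-18.0 + 1000) × 1.008057 − 1000 = 989.912 − 1000 = -10.09‰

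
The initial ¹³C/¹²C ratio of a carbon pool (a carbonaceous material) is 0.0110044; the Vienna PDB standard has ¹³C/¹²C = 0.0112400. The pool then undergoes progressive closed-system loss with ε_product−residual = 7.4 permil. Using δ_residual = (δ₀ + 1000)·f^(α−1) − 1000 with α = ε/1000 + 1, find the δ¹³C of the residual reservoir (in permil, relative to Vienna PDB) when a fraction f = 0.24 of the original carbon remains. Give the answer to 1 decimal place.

δ₀ = (0.0110044/0.0112400 − 1)×1000 = (0.979039 − 1)×1000 = -20.961 permil
α − 1 = ε/1000 = 0.0074
f^(α−1) = 0.24^(0.0074) = 0.989495
δ_res = (-20.961 + 1000) × 0.989495 − 1000 = 968.754 − 1000 = -31.25 permil

-31.2 permil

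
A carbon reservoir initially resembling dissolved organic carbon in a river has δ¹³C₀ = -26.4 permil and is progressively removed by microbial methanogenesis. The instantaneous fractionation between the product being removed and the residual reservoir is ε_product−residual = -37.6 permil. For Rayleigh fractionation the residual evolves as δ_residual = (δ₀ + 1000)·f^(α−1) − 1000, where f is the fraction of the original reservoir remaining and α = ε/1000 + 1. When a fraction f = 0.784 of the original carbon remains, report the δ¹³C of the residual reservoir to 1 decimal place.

Rayleigh residual: δ_res = (δ₀ + 1000)·f^(α−1) − 1000
α = ε/1000 + 1 = 0.96240, so α − 1 = -0.03760
f^(α−1) = 0.784^(-0.03760) = 1.009192
δ_res = (-26.4 + 1000) × 1.009192 − 1000 = 982.549 − 1000 = -17.45 permil

-17.5 permil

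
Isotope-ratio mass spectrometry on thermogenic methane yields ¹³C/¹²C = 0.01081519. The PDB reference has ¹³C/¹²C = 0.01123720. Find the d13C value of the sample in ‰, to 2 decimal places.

d13C = (R_sample / R_standard − 1) × 1000
R_sample / R_standard = 0.01081519 / 0.01123720 = 0.962445
d13C = (0.962445 − 1) × 1000 = -37.555‰

-37.55‰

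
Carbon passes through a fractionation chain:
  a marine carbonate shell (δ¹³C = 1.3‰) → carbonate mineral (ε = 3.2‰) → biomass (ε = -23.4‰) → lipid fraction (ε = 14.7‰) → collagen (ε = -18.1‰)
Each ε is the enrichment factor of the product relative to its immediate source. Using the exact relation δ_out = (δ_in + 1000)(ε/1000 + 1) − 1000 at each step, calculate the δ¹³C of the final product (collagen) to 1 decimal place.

-22.6‰

step 1: δ = (1.30 + 1000)·(3.2/1000 + 1) − 1000 = 4.50‰
step 2: δ = (4.50 + 1000)·(-23.4/1000 + 1) − 1000 = -19.00‰
step 3: δ = (-19.00 + 1000)·(14.7/1000 + 1) − 1000 = -4.58‰
step 4: δ = (-4.58 + 1000)·(-18.1/1000 + 1) − 1000 = -22.60‰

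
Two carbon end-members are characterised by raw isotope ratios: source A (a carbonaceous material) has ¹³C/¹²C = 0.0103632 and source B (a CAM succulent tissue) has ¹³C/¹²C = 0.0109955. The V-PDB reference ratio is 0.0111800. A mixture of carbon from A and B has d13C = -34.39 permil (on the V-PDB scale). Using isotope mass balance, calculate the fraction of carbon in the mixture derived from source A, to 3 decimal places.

0.316

δ_A = (0.0103632/0.0111800 − 1)×1000 = (0.926941 − 1)×1000 = -73.059 permil
δ_B = (0.0109955/0.0111800 − 1)×1000 = (0.983497 − 1)×1000 = -16.503 permil
f_A = (δ_mix − δ_B)/(δ_A − δ_B) = (-34.39 − (-16.503))/(-73.059 − (-16.503))
f_A = -17.887 / -56.556 = 0.3163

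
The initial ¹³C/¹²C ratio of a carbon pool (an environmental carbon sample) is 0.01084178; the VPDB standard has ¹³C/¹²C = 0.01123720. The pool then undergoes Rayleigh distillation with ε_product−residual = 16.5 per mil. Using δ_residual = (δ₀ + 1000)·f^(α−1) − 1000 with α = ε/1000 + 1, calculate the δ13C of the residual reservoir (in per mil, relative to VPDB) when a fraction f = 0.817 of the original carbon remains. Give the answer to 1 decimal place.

δ₀ = (0.01084178/0.01123720 − 1)×1000 = (0.964812 − 1)×1000 = -35.188 per mil
α − 1 = ε/1000 = 0.0165
f^(α−1) = 0.817^(0.0165) = 0.996671
δ_res = (-35.188 + 1000) × 0.996671 − 1000 = 961.599 − 1000 = -38.40 per mil

-38.4 per mil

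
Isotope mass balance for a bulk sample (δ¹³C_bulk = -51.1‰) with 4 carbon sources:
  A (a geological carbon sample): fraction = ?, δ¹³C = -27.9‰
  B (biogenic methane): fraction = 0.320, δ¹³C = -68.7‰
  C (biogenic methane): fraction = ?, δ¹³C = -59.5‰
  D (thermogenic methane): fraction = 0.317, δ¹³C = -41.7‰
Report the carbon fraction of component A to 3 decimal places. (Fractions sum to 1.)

Let f_A and f_C be the unknown fractions; fractions sum to 1 so f_A + f_C = 0.363.
Mass balance: Σ fᵢ·δᵢ = δ_bulk ⇒ f_A·(-27.9) + f_C·(-59.5) = -51.1 − (-35.203) = -15.897
Substitute f_C = 0.363 − f_A:
f_A·(-27.9 − -59.5) = -15.897 − 0.363×(-59.5) = 5.701
f_A = 5.701 / 31.6 = 0.1804

0.180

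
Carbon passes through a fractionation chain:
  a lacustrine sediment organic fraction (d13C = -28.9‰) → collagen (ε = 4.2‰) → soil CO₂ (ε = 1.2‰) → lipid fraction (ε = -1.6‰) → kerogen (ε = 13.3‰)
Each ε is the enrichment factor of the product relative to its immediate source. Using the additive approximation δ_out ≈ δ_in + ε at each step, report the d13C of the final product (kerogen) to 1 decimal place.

step 1: δ ≈ -28.9 + (4.2) = -24.7‰
step 2: δ ≈ -24.7 + (1.2) = -23.5‰
step 3: δ ≈ -23.5 + (-1.6) = -25.1‰
step 4: δ ≈ -25.1 + (13.3) = -11.8‰

-11.8‰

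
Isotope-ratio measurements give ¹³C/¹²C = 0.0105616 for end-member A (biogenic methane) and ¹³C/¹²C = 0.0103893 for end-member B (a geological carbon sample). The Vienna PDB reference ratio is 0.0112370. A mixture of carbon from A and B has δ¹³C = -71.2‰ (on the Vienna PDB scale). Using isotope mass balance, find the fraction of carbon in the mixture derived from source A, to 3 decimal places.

0.276

δ_A = (0.0105616/0.0112370 − 1)×1000 = (0.939895 − 1)×1000 = -60.105‰
δ_B = (0.0103893/0.0112370 − 1)×1000 = (0.924562 − 1)×1000 = -75.438‰
f_A = (δ_mix − δ_B)/(δ_A − δ_B) = (-71.2 − (-75.438))/(-60.105 − (-75.438))
f_A = 4.238 / 15.333 = 0.2764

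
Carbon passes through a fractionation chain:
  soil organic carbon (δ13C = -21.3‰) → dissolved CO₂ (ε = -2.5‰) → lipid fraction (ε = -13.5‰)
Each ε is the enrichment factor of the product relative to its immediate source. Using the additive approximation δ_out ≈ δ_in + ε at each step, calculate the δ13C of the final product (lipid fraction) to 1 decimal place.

-37.3‰

step 1: δ ≈ -21.3 + (-2.5) = -23.8‰
step 2: δ ≈ -23.8 + (-13.5) = -37.3‰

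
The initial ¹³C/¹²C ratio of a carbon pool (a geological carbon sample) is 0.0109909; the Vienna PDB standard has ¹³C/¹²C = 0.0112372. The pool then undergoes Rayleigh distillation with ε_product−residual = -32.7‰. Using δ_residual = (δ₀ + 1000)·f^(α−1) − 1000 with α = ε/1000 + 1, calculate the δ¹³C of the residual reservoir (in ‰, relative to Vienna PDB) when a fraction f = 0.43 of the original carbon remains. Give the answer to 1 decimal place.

5.5‰

δ₀ = (0.0109909/0.0112372 − 1)×1000 = (0.978082 − 1)×1000 = -21.918‰
α − 1 = ε/1000 = -0.0327
f^(α−1) = 0.43^(-0.0327) = 1.027982
δ_res = (-21.918 + 1000) × 1.027982 − 1000 = 1005.451 − 1000 = 5.45‰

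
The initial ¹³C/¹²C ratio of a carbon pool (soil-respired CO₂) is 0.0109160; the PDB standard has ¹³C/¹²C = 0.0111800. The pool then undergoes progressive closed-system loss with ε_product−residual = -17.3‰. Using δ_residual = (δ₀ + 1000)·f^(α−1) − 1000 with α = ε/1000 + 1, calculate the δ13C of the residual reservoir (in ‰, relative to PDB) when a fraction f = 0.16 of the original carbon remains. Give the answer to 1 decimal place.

7.8‰

δ₀ = (0.0109160/0.0111800 − 1)×1000 = (0.976386 − 1)×1000 = -23.614‰
α − 1 = ε/1000 = -0.0173
f^(α−1) = 0.16^(-0.0173) = 1.032212
δ_res = (-23.614 + 1000) × 1.032212 − 1000 = 1007.837 − 1000 = 7.84‰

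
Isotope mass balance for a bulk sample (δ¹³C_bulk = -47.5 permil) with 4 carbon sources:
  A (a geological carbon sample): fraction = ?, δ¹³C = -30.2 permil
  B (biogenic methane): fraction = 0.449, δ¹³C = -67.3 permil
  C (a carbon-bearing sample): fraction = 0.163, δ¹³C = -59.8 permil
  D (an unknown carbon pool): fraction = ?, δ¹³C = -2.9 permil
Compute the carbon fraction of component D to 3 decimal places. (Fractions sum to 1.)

Let f_D and f_A be the unknown fractions; fractions sum to 1 so f_D + f_A = 0.388.
Mass balance: Σ fᵢ·δᵢ = δ_bulk ⇒ f_D·(-2.9) + f_A·(-30.2) = -47.5 − (-39.965) = -7.535
Substitute f_A = 0.388 − f_D:
f_D·(-2.9 − -30.2) = -7.535 − 0.388×(-30.2) = 4.183
f_D = 4.183 / 27.3 = 0.1532

0.153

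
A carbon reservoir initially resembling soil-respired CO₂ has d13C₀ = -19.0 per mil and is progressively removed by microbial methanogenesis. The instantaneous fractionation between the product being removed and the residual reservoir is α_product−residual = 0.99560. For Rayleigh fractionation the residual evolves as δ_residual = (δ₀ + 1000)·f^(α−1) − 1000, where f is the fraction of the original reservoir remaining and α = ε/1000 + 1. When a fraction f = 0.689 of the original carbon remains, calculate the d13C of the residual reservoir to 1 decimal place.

-17.4 per mil

Rayleigh residual: δ_res = (δ₀ + 1000)·f^(α−1) − 1000
α − 1 = -0.00440
f^(α−1) = 0.689^(-0.00440) = 1.001640
δ_res = (-19.0 + 1000) × 1.001640 − 1000 = 982.609 − 1000 = -17.39 per mil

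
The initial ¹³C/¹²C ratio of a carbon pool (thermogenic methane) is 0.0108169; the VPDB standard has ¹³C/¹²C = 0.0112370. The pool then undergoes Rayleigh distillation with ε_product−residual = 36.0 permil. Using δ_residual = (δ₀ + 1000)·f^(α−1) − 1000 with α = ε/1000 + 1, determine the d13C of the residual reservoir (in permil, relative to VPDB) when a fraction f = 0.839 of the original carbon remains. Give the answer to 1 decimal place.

δ₀ = (0.0108169/0.0112370 − 1)×1000 = (0.962615 − 1)×1000 = -37.385 permil
α − 1 = ε/1000 = 0.0360
f^(α−1) = 0.839^(0.0360) = 0.993700
δ_res = (-37.385 + 1000) × 0.993700 − 1000 = 956.550 − 1000 = -43.45 permil

-43.4 permil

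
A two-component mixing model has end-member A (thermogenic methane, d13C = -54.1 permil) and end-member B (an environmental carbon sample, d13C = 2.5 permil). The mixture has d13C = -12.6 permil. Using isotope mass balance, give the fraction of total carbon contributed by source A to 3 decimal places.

0.267

δ_mix = f_A·δ_A + (1 − f_A)·δ_B  ⇒  f_A = (δ_mix − δ_B)/(δ_A − δ_B)
f_A = (-12.6 − (2.5)) / (-54.1 − (2.5))
f_A = -15.1 / -56.6 = 0.2668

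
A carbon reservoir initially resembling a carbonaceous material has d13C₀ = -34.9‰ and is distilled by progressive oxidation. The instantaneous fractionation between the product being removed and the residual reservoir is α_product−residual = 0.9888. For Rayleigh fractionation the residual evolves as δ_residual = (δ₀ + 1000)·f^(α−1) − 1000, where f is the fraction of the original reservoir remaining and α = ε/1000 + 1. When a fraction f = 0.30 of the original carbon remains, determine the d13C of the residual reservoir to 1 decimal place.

Rayleigh residual: δ_res = (δ₀ + 1000)·f^(α−1) − 1000
α − 1 = -0.01120
f^(α−1) = 0.30^(-0.01120) = 1.013576
δ_res = (-34.9 + 1000) × 1.013576 − 1000 = 978.202 − 1000 = -21.80‰

-21.8‰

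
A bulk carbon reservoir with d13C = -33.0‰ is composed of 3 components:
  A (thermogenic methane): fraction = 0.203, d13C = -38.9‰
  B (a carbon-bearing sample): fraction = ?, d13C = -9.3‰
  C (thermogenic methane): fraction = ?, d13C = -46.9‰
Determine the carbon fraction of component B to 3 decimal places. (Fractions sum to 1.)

Let f_B and f_C be the unknown fractions; fractions sum to 1 so f_B + f_C = 0.797.
Mass balance: Σ fᵢ·δᵢ = δ_bulk ⇒ f_B·(-9.3) + f_C·(-46.9) = -33.0 − (-7.897) = -25.103
Substitute f_C = 0.797 − f_B:
f_B·(-9.3 − -46.9) = -25.103 − 0.797×(-46.9) = 12.276
f_B = 12.276 / 37.6 = 0.3265

0.326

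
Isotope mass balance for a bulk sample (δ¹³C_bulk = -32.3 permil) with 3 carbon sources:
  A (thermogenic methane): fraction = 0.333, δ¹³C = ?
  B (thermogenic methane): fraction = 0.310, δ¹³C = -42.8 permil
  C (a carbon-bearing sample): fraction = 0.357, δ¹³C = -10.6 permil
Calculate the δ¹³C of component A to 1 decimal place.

-45.8 permil

Isotope mass balance: δ_bulk = Σ fᵢ·δᵢ.
-32.3 = 0.333×δ_A + 0.310×(-42.8) + 0.357×(-10.6)
0.333·δ_A = -32.3 − (-17.052) = -15.248
δ_A = -15.248 / 0.333 = -45.79 permil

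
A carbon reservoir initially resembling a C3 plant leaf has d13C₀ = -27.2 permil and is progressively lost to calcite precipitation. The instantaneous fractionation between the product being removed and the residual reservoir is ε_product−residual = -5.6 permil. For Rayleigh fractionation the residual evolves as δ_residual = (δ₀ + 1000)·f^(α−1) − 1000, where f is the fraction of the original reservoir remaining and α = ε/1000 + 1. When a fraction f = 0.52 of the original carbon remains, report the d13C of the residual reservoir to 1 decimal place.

-23.6 permil

Rayleigh residual: δ_res = (δ₀ + 1000)·f^(α−1) − 1000
α = ε/1000 + 1 = 0.99440, so α − 1 = -0.00560
f^(α−1) = 0.52^(-0.00560) = 1.003669
δ_res = (-27.2 + 1000) × 1.003669 − 1000 = 976.369 − 1000 = -23.63 permil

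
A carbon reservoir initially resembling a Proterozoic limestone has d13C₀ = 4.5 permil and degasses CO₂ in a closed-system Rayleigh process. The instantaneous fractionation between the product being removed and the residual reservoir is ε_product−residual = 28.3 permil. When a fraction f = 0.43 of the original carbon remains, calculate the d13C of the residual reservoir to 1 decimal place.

-19.2 permil

Rayleigh residual: δ_res = (δ₀ + 1000)·f^(α−1) − 1000
α = ε/1000 + 1 = 1.02830, so α − 1 = 0.02830
f^(α−1) = 0.43^(0.02830) = 0.976399
δ_res = (4.5 + 1000) × 0.976399 − 1000 = 980.792 − 1000 = -19.21 permil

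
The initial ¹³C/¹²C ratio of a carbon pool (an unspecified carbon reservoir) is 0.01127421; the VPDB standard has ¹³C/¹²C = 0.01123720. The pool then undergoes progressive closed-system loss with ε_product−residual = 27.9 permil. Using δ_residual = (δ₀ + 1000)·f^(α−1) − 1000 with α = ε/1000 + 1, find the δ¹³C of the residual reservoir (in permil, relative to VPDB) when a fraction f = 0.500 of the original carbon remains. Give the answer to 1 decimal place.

-15.9 permil

δ₀ = (0.01127421/0.01123720 − 1)×1000 = (1.003294 − 1)×1000 = 3.294 permil
α − 1 = ε/1000 = 0.0279
f^(α−1) = 0.500^(0.0279) = 0.980847
δ_res = (3.294 + 1000) × 0.980847 − 1000 = 984.077 − 1000 = -15.92 permil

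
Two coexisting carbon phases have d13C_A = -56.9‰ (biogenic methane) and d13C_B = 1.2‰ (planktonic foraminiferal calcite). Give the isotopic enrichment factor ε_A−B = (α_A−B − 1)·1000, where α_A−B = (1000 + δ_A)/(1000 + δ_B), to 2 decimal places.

-58.03‰

α_A−B = (1000 + -56.9) / (1000 + 1.2) = 943.1 / 1001.2 = 0.941970
ε_A−B = (0.941970 − 1) × 1000 = -58.030‰
(The approximation ε ≈ δ_A − δ_B would give -58.1‰.)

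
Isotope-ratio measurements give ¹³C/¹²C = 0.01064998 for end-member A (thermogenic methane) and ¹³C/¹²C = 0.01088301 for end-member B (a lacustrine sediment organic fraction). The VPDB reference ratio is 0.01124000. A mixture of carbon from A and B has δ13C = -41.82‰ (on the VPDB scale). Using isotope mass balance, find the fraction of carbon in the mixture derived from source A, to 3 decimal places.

δ_A = (0.01064998/0.01124000 − 1)×1000 = (0.947507 − 1)×1000 = -52.493‰
δ_B = (0.01088301/0.01124000 − 1)×1000 = (0.968239 − 1)×1000 = -31.761‰
f_A = (δ_mix − δ_B)/(δ_A − δ_B) = (-41.82 − (-31.761))/(-52.493 − (-31.761))
f_A = -10.059 / -20.732 = 0.4852

0.485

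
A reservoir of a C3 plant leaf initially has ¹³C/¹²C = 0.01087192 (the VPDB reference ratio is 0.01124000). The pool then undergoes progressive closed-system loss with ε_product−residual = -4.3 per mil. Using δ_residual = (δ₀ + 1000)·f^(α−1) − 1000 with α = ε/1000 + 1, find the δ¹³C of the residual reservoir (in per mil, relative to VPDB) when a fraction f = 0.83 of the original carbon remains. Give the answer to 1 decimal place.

-32.0 per mil

δ₀ = (0.01087192/0.01124000 − 1)×1000 = (0.967253 − 1)×1000 = -32.747 per mil
α − 1 = ε/1000 = -0.0043
f^(α−1) = 0.83^(-0.0043) = 1.000802
δ_res = (-32.747 + 1000) × 1.000802 − 1000 = 968.028 − 1000 = -31.97 per mil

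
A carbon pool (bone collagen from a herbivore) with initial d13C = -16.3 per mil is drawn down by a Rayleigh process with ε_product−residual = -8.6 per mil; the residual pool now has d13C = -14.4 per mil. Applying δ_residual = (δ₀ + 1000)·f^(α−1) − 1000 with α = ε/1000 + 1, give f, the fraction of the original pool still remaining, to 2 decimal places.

α − 1 = ε/1000 = -0.0086
(δ_res + 1000)/(δ₀ + 1000) = (-14.4 + 1000)/(-16.3 + 1000) = 985.6/983.7 = 1.001931
f = 1.001931^(1/-0.0086) = exp(ln(1.001931)/-0.0086) = exp(0.00193/-0.0086)
f = exp(-0.2244) = 0.7990

0.80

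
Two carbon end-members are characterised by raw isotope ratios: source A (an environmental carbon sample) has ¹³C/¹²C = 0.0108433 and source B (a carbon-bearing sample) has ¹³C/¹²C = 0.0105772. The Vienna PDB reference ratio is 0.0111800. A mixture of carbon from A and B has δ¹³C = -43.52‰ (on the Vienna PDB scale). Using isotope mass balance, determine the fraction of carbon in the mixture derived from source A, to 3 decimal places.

δ_A = (0.0108433/0.0111800 − 1)×1000 = (0.969884 − 1)×1000 = -30.116‰
δ_B = (0.0105772/0.0111800 − 1)×1000 = (0.946082 − 1)×1000 = -53.918‰
f_A = (δ_mix − δ_B)/(δ_A − δ_B) = (-43.52 − (-53.918))/(-30.116 − (-53.918))
f_A = 10.398 / 23.801 = 0.4369

0.437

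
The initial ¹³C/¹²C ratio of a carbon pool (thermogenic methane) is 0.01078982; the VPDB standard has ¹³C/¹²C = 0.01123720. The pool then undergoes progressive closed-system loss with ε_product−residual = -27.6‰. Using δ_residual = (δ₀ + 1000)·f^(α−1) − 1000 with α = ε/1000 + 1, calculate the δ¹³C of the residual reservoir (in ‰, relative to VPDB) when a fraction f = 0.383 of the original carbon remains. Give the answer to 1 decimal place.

-14.0‰

δ₀ = (0.01078982/0.01123720 − 1)×1000 = (0.960188 − 1)×1000 = -39.812‰
α − 1 = ε/1000 = -0.0276
f^(α−1) = 0.383^(-0.0276) = 1.026842
δ_res = (-39.812 + 1000) × 1.026842 − 1000 = 985.961 − 1000 = -14.04‰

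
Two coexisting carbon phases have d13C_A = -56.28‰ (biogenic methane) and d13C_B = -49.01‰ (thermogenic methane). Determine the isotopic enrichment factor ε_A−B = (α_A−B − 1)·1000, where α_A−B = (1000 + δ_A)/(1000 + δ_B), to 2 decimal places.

-7.64‰

α_A−B = (1000 + -56.28) / (1000 + -49.01) = 943.72 / 950.99 = 0.992355
ε_A−B = (0.992355 − 1) × 1000 = -7.645‰
(The approximation ε ≈ δ_A − δ_B would give -7.27‰.)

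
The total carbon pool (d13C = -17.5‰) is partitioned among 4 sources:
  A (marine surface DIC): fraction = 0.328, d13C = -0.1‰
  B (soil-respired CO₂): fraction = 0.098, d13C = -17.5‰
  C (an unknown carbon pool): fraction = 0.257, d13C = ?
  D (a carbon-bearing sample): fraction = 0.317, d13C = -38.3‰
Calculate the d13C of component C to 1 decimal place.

-14.1‰

Isotope mass balance: δ_bulk = Σ fᵢ·δᵢ.
-17.5 = 0.328×(-0.1) + 0.098×(-17.5) + 0.257×δ_C + 0.317×(-38.3)
0.257·δ_C = -17.5 − (-13.889) = -3.611
δ_C = -3.611 / 0.257 = -14.05‰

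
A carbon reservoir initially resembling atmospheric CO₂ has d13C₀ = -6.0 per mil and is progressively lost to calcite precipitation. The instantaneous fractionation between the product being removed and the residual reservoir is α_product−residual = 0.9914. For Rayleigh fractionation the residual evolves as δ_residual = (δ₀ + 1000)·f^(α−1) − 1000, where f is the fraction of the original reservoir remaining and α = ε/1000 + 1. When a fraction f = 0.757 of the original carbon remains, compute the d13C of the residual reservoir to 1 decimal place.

Rayleigh residual: δ_res = (δ₀ + 1000)·f^(α−1) − 1000
α − 1 = -0.00860
f^(α−1) = 0.757^(-0.00860) = 1.002397
δ_res = (-6.0 + 1000) × 1.002397 − 1000 = 996.383 − 1000 = -3.62 per mil

-3.6 per mil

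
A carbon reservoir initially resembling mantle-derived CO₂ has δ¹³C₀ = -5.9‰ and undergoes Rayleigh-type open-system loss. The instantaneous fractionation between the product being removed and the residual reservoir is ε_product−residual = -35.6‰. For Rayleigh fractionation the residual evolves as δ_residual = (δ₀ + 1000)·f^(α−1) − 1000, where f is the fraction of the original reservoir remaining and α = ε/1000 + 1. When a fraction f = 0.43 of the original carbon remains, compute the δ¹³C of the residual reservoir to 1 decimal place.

Rayleigh residual: δ_res = (δ₀ + 1000)·f^(α−1) − 1000
α = ε/1000 + 1 = 0.96440, so α − 1 = -0.03560
f^(α−1) = 0.43^(-0.03560) = 1.030501
δ_res = (-5.9 + 1000) × 1.030501 − 1000 = 1024.421 − 1000 = 24.42‰

24.4‰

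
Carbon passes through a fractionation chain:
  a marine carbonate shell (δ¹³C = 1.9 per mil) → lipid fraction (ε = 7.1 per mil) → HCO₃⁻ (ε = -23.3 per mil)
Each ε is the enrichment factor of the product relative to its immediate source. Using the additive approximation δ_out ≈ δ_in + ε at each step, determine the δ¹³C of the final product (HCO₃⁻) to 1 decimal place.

step 1: δ ≈ 1.9 + (7.1) = 9.0 per mil
step 2: δ ≈ 9.0 + (-23.3) = -14.3 per mil

-14.3 per mil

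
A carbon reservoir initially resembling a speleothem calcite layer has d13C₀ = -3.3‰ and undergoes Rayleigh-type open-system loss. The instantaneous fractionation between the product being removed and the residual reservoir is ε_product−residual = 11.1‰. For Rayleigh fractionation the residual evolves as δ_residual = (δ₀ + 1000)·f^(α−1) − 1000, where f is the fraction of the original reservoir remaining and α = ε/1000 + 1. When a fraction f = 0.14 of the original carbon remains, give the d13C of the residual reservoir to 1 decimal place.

Rayleigh residual: δ_res = (δ₀ + 1000)·f^(α−1) − 1000
α = ε/1000 + 1 = 1.01110, so α − 1 = 0.01110
f^(α−1) = 0.14^(0.01110) = 0.978413
δ_res = (-3.3 + 1000) × 0.978413 − 1000 = 975.184 − 1000 = -24.82‰

-24.8‰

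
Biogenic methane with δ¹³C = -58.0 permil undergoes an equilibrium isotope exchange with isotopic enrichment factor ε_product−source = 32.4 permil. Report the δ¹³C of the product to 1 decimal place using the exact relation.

-27.5 permil

Exactly, δ_product = (δ_source + 1000)·(ε/1000 + 1) − 1000.
δ_product = (-58.0 + 1000) × (32.4/1000 + 1) − 1000
δ_product = -27.48 permil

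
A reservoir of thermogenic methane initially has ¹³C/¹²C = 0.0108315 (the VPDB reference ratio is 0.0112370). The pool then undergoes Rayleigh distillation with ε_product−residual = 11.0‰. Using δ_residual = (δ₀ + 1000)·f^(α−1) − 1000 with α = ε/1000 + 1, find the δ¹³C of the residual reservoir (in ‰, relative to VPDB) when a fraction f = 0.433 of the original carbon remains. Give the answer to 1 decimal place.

δ₀ = (0.0108315/0.0112370 − 1)×1000 = (0.963914 − 1)×1000 = -36.086‰
α − 1 = ε/1000 = 0.0110
f^(α−1) = 0.433^(0.0110) = 0.990835
δ_res = (-36.086 + 1000) × 0.990835 − 1000 = 955.080 − 1000 = -44.92‰

-44.9‰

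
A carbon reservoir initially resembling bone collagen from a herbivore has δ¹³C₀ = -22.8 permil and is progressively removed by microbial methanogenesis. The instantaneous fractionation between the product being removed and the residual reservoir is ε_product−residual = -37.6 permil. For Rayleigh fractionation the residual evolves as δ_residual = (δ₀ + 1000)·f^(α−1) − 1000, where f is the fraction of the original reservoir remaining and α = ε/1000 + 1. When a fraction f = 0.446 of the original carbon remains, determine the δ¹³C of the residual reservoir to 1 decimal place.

Rayleigh residual: δ_res = (δ₀ + 1000)·f^(α−1) − 1000
α = ε/1000 + 1 = 0.96240, so α − 1 = -0.03760
f^(α−1) = 0.446^(-0.03760) = 1.030825
δ_res = (-22.8 + 1000) × 1.030825 − 1000 = 1007.322 − 1000 = 7.32 permil

7.3 permil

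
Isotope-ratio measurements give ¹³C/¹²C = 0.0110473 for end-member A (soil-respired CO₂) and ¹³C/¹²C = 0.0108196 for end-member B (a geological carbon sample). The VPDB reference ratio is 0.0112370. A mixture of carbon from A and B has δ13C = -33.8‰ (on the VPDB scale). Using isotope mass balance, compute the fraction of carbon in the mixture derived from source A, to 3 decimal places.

0.165

δ_A = (0.0110473/0.0112370 − 1)×1000 = (0.983118 − 1)×1000 = -16.882‰
δ_B = (0.0108196/0.0112370 − 1)×1000 = (0.962855 − 1)×1000 = -37.145‰
f_A = (δ_mix − δ_B)/(δ_A − δ_B) = (-33.8 − (-37.145))/(-16.882 − (-37.145))
f_A = 3.345 / 20.263 = 0.1651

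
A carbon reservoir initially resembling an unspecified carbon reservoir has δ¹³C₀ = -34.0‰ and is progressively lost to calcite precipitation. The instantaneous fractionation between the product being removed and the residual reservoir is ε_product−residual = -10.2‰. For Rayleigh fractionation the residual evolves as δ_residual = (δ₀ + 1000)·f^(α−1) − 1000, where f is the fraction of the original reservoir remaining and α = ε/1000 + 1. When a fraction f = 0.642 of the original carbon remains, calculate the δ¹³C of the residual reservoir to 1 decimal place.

-29.6‰

Rayleigh residual: δ_res = (δ₀ + 1000)·f^(α−1) − 1000
α = ε/1000 + 1 = 0.98980, so α − 1 = -0.01020
f^(α−1) = 0.642^(-0.01020) = 1.004531
δ_res = (-34.0 + 1000) × 1.004531 − 1000 = 970.376 − 1000 = -29.62‰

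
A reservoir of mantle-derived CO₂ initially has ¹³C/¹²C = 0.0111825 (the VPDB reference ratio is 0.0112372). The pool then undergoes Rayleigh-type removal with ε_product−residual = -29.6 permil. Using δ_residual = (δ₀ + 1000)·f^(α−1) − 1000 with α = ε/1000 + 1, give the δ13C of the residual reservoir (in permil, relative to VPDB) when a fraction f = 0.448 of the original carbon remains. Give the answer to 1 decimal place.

δ₀ = (0.0111825/0.0112372 − 1)×1000 = (0.995132 − 1)×1000 = -4.868 permil
α − 1 = ε/1000 = -0.0296
f^(α−1) = 0.448^(-0.0296) = 1.024052
δ_res = (-4.868 + 1000) × 1.024052 − 1000 = 1019.068 − 1000 = 19.07 permil

19.1 permil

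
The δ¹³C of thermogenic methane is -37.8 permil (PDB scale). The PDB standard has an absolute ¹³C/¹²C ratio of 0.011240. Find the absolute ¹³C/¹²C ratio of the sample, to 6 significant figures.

0.0108151

R_sample = R_standard × (δ¹³C/1000 + 1)
R_sample = 0.011240 × (-37.8/1000 + 1) = 0.011240 × 0.962200
R_sample = 0.0108151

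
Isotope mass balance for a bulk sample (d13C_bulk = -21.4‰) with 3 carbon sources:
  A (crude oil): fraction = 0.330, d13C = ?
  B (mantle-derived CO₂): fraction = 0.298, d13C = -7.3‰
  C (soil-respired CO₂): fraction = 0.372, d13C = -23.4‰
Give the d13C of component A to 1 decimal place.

-31.9‰

Isotope mass balance: δ_bulk = Σ fᵢ·δᵢ.
-21.4 = 0.330×δ_A + 0.298×(-7.3) + 0.372×(-23.4)
0.330·δ_A = -21.4 − (-10.880) = -10.520
δ_A = -10.520 / 0.330 = -31.88‰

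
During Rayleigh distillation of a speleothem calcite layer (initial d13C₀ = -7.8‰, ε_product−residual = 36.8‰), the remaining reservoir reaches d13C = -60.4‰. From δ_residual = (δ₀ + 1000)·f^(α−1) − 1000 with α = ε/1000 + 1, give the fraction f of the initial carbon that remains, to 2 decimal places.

0.23

α − 1 = ε/1000 = 0.0368
(δ_res + 1000)/(δ₀ + 1000) = (-60.4 + 1000)/(-7.8 + 1000) = 939.6/992.2 = 0.946986
f = 0.946986^(1/0.0368) = exp(ln(0.946986)/0.0368) = exp(-0.05447/0.0368)
f = exp(-1.4802) = 0.2276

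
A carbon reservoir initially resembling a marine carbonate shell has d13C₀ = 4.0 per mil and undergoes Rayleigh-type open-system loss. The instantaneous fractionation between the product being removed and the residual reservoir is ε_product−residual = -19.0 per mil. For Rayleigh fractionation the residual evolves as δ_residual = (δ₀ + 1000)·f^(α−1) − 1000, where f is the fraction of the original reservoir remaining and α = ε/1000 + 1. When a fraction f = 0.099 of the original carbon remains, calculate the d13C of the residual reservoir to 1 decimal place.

49.1 per mil

Rayleigh residual: δ_res = (δ₀ + 1000)·f^(α−1) − 1000
α = ε/1000 + 1 = 0.98100, so α − 1 = -0.01900
f^(α−1) = 0.099^(-0.01900) = 1.044920
δ_res = (4.0 + 1000) × 1.044920 − 1000 = 1049.099 − 1000 = 49.10 per mil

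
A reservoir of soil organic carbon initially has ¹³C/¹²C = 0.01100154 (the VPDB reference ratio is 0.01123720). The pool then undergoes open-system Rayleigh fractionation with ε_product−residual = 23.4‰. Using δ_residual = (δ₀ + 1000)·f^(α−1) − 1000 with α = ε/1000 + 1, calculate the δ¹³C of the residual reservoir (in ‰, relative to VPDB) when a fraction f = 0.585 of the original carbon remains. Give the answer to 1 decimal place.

-33.2‰

δ₀ = (0.01100154/0.01123720 − 1)×1000 = (0.979029 − 1)×1000 = -20.971‰
α − 1 = ε/1000 = 0.0234
f^(α−1) = 0.585^(0.0234) = 0.987533
δ_res = (-20.971 + 1000) × 0.987533 − 1000 = 966.823 − 1000 = -33.18‰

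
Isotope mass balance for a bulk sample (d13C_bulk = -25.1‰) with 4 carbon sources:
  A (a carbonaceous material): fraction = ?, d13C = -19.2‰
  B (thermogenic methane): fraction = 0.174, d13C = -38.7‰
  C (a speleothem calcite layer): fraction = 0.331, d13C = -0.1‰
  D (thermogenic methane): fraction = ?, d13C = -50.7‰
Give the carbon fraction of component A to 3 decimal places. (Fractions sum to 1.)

Let f_A and f_D be the unknown fractions; fractions sum to 1 so f_A + f_D = 0.495.
Mass balance: Σ fᵢ·δᵢ = δ_bulk ⇒ f_A·(-19.2) + f_D·(-50.7) = -25.1 − (-6.767) = -18.333
Substitute f_D = 0.495 − f_A:
f_A·(-19.2 − -50.7) = -18.333 − 0.495×(-50.7) = 6.763
f_A = 6.763 / 31.5 = 0.2147

0.215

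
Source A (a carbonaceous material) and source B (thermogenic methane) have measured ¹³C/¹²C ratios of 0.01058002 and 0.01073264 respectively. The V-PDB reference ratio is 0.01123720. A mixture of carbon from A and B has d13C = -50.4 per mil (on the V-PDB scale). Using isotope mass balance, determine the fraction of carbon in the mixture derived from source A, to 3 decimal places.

δ_A = (0.01058002/0.01123720 − 1)×1000 = (0.941517 − 1)×1000 = -58.483 per mil
δ_B = (0.01073264/0.01123720 − 1)×1000 = (0.955099 − 1)×1000 = -44.901 per mil
f_A = (δ_mix − δ_B)/(δ_A − δ_B) = (-50.4 − (-44.901))/(-58.483 − (-44.901))
f_A = -5.499 / -13.582 = 0.4049

0.405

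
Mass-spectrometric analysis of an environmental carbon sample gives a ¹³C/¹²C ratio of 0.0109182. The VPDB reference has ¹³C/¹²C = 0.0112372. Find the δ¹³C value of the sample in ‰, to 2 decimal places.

-28.39‰

δ¹³C = (R_sample / R_standard − 1) × 1000
R_sample / R_standard = 0.0109182 / 0.0112372 = 0.971612
δ¹³C = (0.971612 − 1) × 1000 = -28.388‰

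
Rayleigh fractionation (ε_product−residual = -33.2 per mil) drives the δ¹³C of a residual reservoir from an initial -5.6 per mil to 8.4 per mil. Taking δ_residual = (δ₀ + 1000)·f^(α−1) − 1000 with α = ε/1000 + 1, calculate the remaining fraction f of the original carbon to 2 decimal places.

0.66

α − 1 = ε/1000 = -0.0332
(δ_res + 1000)/(δ₀ + 1000) = (8.4 + 1000)/(-5.6 + 1000) = 1008.4/994.4 = 1.014079
f = 1.014079^(1/-0.0332) = exp(ln(1.014079)/-0.0332) = exp(0.01398/-0.0332)
f = exp(-0.4211) = 0.6563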